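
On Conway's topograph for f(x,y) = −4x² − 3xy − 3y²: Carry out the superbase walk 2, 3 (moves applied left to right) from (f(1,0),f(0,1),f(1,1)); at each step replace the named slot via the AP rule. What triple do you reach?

start (-4,-3,-10) = (f(1,0),f(0,1),f(1,1))
replace slot 2: 2·((-4)+(-10)) − (-3) = -25 → (-4,-25,-10)
replace slot 3: 2·((-4)+(-25)) − (-10) = -48 → (-4,-25,-48)

-4,-25,-48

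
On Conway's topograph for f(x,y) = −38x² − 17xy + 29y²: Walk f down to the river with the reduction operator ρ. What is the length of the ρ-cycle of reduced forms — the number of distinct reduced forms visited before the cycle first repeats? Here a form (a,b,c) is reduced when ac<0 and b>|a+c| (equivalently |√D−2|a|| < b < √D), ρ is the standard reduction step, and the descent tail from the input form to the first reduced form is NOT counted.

D = 4697, ⌊√D⌋ = 68
descent: ρ → (29,17,-38)  [lands on river]
river: ρ → (-38,59,8)
river: ρ → (8,53,-59)
river: ρ → (-59,65,2)
river: ρ → (2,67,-26)
river: ρ → (-26,37,32)
river: ρ → (32,27,-31)
river: ρ → (-31,35,28)
river: ρ → (28,21,-38)
river: ρ → (-38,55,11)
river: ρ → (11,55,-38)
river: ρ → (-38,21,28)
river: ρ → (28,35,-31)
river: ρ → (-31,27,32)
river: ρ → (32,37,-26)
river: ρ → (-26,67,2)
river: ρ → (2,65,-59)
river: ρ → (-59,53,8)
river: ρ → (8,59,-38)
river: ρ → (-38,17,29)
river: ρ → (29,41,-26)
river: ρ → (-26,63,7)
river: ρ → (7,63,-26)
river: ρ → (-26,41,29)
ρ-cycle length = 24 (tail of 1 descent step not counted)

24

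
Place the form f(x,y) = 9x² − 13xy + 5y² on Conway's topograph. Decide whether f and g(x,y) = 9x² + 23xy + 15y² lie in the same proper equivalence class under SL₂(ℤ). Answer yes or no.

D₁ = -11, D₂ = -11
f: translate: b→5 (≡-13 mod 18), so (9,-13,5)→(9,5,1)
f: flip: (9,5,1)→(1,-5,9)
f: translate: b→1 (≡-5 mod 2), so (1,-5,9)→(1,1,3)
f: reduced (well bottom): (1,1,3) with a≤c, −a<b≤a
g: translate: b→5 (≡23 mod 18), so (9,23,15)→(9,5,1)
g: flip: (9,5,1)→(1,-5,9)
g: translate: b→1 (≡-5 mod 2), so (1,-5,9)→(1,1,3)
g: reduced (well bottom): (1,1,3) with a≤c, −a<b≤a
reduced forms (1, 1, 3) vs (1, 1, 3) ⇒ equivalent

yes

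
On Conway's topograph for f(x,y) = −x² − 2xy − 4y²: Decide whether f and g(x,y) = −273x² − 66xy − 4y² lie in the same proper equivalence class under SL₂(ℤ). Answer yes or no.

D₁ = -12, D₂ = -12
f is negative-definite; reduce −f:
−f: translate: b→0 (≡2 mod 2), so (1,2,4)→(1,0,3)
−f: reduced (well bottom): (1,0,3) with a≤c, −a<b≤a
flip sign back: reduced form of f is (-1,0,-3)
g is negative-definite; reduce −g:
−g: flip: (273,66,4)→(4,-66,273)
−g: translate: b→-2 (≡-66 mod 8), so (4,-66,273)→(4,-2,1)
−g: flip: (4,-2,1)→(1,2,4)
−g: translate: b→0 (≡2 mod 2), so (1,2,4)→(1,0,3)
−g: reduced (well bottom): (1,0,3) with a≤c, −a<b≤a
flip sign back: reduced form of g is (-1,0,-3)
reduced forms (-1, 0, -3) vs (-1, 0, -3) ⇒ equivalent

yes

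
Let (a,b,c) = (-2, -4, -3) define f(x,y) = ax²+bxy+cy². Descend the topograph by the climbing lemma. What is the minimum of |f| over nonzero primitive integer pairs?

translate: b→0 (≡4 mod 4), so (2,4,3)→(2,0,1)
flip: (2,0,1)→(1,0,2)
reduced (well bottom): (1,0,2) with a≤c, −a<b≤a
well minimum |f| = |-1| = 1 (negative-definite)

1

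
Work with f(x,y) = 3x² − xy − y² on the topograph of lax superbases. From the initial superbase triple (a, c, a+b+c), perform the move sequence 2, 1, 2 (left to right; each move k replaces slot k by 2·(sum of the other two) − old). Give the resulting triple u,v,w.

start (3,-1,1) = (f(1,0),f(0,1),f(1,1))
replace slot 2: 2·(3+1) − (-1) = 9 → (3,9,1)
replace slot 1: 2·(9+1) − 3 = 17 → (17,9,1)
replace slot 2: 2·(17+1) − 9 = 27 → (17,27,1)

17,27,1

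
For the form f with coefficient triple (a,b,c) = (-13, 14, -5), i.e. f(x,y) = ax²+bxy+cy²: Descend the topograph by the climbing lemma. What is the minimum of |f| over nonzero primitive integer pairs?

translate: b→12 (≡-14 mod 26), so (13,-14,5)→(13,12,4)
flip: (13,12,4)→(4,-12,13)
translate: b→4 (≡-12 mod 8), so (4,-12,13)→(4,4,5)
reduced (well bottom): (4,4,5) with a≤c, −a<b≤a
well minimum |f| = |-4| = 4 (negative-definite)

4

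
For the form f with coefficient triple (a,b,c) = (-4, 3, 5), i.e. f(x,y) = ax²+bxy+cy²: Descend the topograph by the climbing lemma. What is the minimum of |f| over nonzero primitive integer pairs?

river: ρ → (5,7,-2)
river: ρ → (-2,9,1)
river: ρ → (1,9,-2)
river: ρ → (-2,7,5)
river: ρ → (5,3,-4)
river: ρ → (-4,5,4)
river: ρ → (4,3,-5)
river: ρ → (-5,7,2)
river: ρ → (2,9,-1)
river: ρ → (-1,9,2)
river: ρ → (2,7,-5)
river: ρ → (-5,3,4)
river: ρ → (4,5,-4)
river: ρ → (-4,3,5)
closes: descent 0, river 14
min |a| on river = 1

1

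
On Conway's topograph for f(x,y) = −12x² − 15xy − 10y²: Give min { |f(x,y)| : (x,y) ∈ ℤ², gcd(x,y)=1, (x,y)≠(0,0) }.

translate: b→-9 (≡15 mod 24), so (12,15,10)→(12,-9,7)
flip: (12,-9,7)→(7,9,12)
translate: b→-5 (≡9 mod 14), so (7,9,12)→(7,-5,10)
reduced (well bottom): (7,-5,10) with a≤c, −a<b≤a
well minimum |f| = |-7| = 7 (negative-definite)

7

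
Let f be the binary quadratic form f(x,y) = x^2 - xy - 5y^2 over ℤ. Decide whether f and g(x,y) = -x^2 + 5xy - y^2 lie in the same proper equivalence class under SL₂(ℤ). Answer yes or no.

D₁ = 21, D₂ = 21
river cycle of f (length 2): (1, 3, -3), (-3, 3, 1)
river cycle of g (length 2): (-1, 3, 3), (3, 3, -1)
cycles differ ⇒ inequivalent

no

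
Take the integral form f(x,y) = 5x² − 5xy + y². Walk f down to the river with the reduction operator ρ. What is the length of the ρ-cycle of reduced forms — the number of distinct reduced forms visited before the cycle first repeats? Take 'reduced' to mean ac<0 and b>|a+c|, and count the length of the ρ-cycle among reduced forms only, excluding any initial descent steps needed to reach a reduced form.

D = 5, ⌊√D⌋ = 2
descent: ρ → (1,1,-1)  [lands on river]
river: ρ → (-1,1,1)
ρ-cycle length = 2 (tail of 1 descent step not counted)

2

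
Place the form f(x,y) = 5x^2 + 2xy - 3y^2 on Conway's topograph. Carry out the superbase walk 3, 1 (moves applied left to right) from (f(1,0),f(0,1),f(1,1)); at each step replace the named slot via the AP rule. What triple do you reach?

start (5,-3,4) = (f(1,0),f(0,1),f(1,1))
replace slot 3: 2·(5+(-3)) − 4 = 0 → (5,-3,0)
replace slot 1: 2·((-3)+0) − 5 = -11 → (-11,-3,0)

-11,-3,0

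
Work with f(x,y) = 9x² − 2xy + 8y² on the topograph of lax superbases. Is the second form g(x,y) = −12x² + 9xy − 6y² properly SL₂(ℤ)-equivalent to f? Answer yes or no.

D₁ = -284, D₂ = -207
discriminants differ ⇒ not SL₂(ℤ)-equivalent

no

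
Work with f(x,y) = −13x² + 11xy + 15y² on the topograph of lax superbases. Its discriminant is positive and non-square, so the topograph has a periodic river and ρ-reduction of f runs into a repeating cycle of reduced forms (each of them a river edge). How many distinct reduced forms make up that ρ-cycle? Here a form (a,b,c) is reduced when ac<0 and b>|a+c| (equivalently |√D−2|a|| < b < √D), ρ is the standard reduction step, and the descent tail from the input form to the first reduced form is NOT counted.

D = 901, ⌊√D⌋ = 30
river: ρ → (15,19,-9)
river: ρ → (-9,17,17)
river: ρ → (17,17,-9)
river: ρ → (-9,19,15)
river: ρ → (15,11,-13)
river: ρ → (-13,15,13)
river: ρ → (13,11,-15)
river: ρ → (-15,19,9)
river: ρ → (9,17,-17)
river: ρ → (-17,17,9)
river: ρ → (9,19,-15)
river: ρ → (-15,11,13)
river: ρ → (13,15,-13)
river: ρ → (-13,11,15)
ρ-cycle length = 14 (tail of 0 descent steps not counted)

14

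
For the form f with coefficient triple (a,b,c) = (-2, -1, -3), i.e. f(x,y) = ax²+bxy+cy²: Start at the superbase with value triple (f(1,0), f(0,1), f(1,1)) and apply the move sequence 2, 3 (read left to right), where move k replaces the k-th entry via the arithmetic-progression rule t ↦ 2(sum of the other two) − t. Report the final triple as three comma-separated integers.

start (-2,-3,-6) = (f(1,0),f(0,1),f(1,1))
replace slot 2: 2·((-2)+(-6)) − (-3) = -13 → (-2,-13,-6)
replace slot 3: 2·((-2)+(-13)) − (-6) = -24 → (-2,-13,-24)

-2,-13,-24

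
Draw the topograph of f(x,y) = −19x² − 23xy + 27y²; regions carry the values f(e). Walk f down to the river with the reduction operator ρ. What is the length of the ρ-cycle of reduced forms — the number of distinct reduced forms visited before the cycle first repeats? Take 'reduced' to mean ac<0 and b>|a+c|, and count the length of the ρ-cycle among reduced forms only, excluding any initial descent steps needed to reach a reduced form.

D = 2581, ⌊√D⌋ = 50
descent: ρ → (27,23,-19)  [lands on river]
river: ρ → (-19,15,31)
river: ρ → (31,47,-3)
river: ρ → (-3,49,15)
river: ρ → (15,41,-15)
river: ρ → (-15,49,3)
river: ρ → (3,47,-31)
river: ρ → (-31,15,19)
river: ρ → (19,23,-27)
river: ρ → (-27,31,15)
river: ρ → (15,29,-29)
river: ρ → (-29,29,15)
river: ρ → (15,31,-27)
river: ρ → (-27,23,19)
river: ρ → (19,15,-31)
river: ρ → (-31,47,3)
river: ρ → (3,49,-15)
river: ρ → (-15,41,15)
river: ρ → (15,49,-3)
river: ρ → (-3,47,31)
river: ρ → (31,15,-19)
river: ρ → (-19,23,27)
river: ρ → (27,31,-15)
river: ρ → (-15,29,29)
river: ρ → (29,29,-15)
river: ρ → (-15,31,27)
ρ-cycle length = 26 (tail of 1 descent step not counted)

26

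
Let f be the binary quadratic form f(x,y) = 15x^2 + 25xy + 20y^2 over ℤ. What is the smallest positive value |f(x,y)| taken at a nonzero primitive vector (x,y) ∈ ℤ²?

translate: b→-5 (≡25 mod 30), so (15,25,20)→(15,-5,10)
flip: (15,-5,10)→(10,5,15)
reduced (well bottom): (10,5,15) with a≤c, −a<b≤a
well minimum = a = 10

10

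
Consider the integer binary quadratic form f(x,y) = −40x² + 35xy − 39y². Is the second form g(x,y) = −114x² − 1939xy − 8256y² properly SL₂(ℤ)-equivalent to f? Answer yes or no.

D₁ = -5015, D₂ = -5015
f is negative-definite; reduce −f:
−f: flip: (40,-35,39)→(39,35,40)
−f: reduced (well bottom): (39,35,40) with a≤c, −a<b≤a
flip sign back: reduced form of f is (-39,-35,-40)
g is negative-definite; reduce −g:
−g: translate: b→-113 (≡1939 mod 228), so (114,1939,8256)→(114,-113,39)
−g: flip: (114,-113,39)→(39,113,114)
−g: translate: b→35 (≡113 mod 78), so (39,113,114)→(39,35,40)
−g: reduced (well bottom): (39,35,40) with a≤c, −a<b≤a
flip sign back: reduced form of g is (-39,-35,-40)
reduced forms (-39, -35, -40) vs (-39, -35, -40) ⇒ equivalent

yes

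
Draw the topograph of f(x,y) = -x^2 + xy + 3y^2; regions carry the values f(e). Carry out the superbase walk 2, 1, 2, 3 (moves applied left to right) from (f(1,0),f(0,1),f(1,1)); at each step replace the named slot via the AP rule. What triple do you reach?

start (-1,3,3) = (f(1,0),f(0,1),f(1,1))
replace slot 2: 2·((-1)+3) − 3 = 1 → (-1,1,3)
replace slot 1: 2·(1+3) − (-1) = 9 → (9,1,3)
replace slot 2: 2·(9+3) − 1 = 23 → (9,23,3)
replace slot 3: 2·(9+23) − 3 = 61 → (9,23,61)

9,23,61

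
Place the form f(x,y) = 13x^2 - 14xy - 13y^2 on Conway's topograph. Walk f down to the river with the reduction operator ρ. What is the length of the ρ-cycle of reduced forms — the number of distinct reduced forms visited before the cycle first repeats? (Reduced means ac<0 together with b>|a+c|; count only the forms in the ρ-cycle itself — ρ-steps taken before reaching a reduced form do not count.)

D = 872, ⌊√D⌋ = 29
descent: ρ → (-13,14,13)  [lands on river]
river: ρ → (13,12,-14)
river: ρ → (-14,16,11)
river: ρ → (11,28,-2)
river: ρ → (-2,28,11)
river: ρ → (11,16,-14)
river: ρ → (-14,12,13)
river: ρ → (13,14,-13)
river: ρ → (-13,12,14)
river: ρ → (14,16,-11)
river: ρ → (-11,28,2)
river: ρ → (2,28,-11)
river: ρ → (-11,16,14)
river: ρ → (14,12,-13)
ρ-cycle length = 14 (tail of 1 descent step not counted)

14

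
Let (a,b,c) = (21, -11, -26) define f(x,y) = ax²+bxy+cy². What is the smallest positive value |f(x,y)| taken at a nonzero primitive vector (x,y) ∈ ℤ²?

descent: ρ → (-26,11,21)  [lands on river]
river: ρ → (21,31,-16)
river: ρ → (-16,33,19)
river: ρ → (19,43,-6)
river: ρ → (-6,41,26)
river: ρ → (26,11,-21)
river: ρ → (-21,31,16)
river: ρ → (16,33,-19)
river: ρ → (-19,43,6)
river: ρ → (6,41,-26)
closes: descent 1, river 10
min |a| on river = 6

6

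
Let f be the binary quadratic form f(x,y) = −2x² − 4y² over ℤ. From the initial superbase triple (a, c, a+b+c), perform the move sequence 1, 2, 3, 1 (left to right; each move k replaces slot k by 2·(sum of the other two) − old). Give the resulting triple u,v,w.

start (-2,-4,-6) = (f(1,0),f(0,1),f(1,1))
replace slot 1: 2·((-4)+(-6)) − (-2) = -18 → (-18,-4,-6)
replace slot 2: 2·((-18)+(-6)) − (-4) = -44 → (-18,-44,-6)
replace slot 3: 2·((-18)+(-44)) − (-6) = -118 → (-18,-44,-118)
replace slot 1: 2·((-44)+(-118)) − (-18) = -306 → (-306,-44,-118)

-306,-44,-118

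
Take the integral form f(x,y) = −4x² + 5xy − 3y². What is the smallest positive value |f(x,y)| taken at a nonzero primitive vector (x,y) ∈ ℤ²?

translate: b→3 (≡-5 mod 8), so (4,-5,3)→(4,3,2)
flip: (4,3,2)→(2,-3,4)
translate: b→1 (≡-3 mod 4), so (2,-3,4)→(2,1,3)
reduced (well bottom): (2,1,3) with a≤c, −a<b≤a
well minimum |f| = |-2| = 2 (negative-definite)

2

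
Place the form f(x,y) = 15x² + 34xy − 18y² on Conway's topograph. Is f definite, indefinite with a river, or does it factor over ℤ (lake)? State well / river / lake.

D = b²−4ac = 34² − 4·15·(-18) = 2236
D > 0 non-square ⇒ indefinite ⇒ periodic river

river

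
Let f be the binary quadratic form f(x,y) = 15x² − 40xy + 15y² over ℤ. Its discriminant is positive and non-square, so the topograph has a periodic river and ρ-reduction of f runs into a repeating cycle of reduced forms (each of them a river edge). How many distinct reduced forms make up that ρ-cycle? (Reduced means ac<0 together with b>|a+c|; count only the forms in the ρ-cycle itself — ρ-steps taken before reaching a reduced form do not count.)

D = 700, ⌊√D⌋ = 26
descent: ρ → (15,10,-10)  [lands on river]
river: ρ → (-10,10,15)
river: ρ → (15,20,-5)
river: ρ → (-5,20,15)
ρ-cycle length = 4 (tail of 1 descent step not counted)

4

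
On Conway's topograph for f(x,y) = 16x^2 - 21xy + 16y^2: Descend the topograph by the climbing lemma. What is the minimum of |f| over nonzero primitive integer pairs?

translate: b→11 (≡-21 mod 32), so (16,-21,16)→(16,11,11)
flip: (16,11,11)→(11,-11,16)
translate: b→11 (≡-11 mod 22), so (11,-11,16)→(11,11,16)
reduced (well bottom): (11,11,16) with a≤c, −a<b≤a
well minimum = a = 11

11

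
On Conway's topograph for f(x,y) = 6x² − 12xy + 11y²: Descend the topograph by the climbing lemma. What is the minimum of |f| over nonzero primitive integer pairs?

translate: b→0 (≡-12 mod 12), so (6,-12,11)→(6,0,5)
flip: (6,0,5)→(5,0,6)
reduced (well bottom): (5,0,6) with a≤c, −a<b≤a
well minimum = a = 5

5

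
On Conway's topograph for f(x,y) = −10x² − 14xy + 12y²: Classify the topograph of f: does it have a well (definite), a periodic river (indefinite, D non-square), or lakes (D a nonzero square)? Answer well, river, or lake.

D = b²−4ac = (-14)² − 4·(-10)·12 = 676
D = 26² is a perfect square ⇒ form factors over ℤ ⇒ lakes

lake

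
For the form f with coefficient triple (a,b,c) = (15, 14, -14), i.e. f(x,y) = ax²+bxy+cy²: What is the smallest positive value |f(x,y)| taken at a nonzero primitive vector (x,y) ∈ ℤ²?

river: ρ → (-14,14,15)
river: ρ → (15,16,-13)
river: ρ → (-13,10,18)
river: ρ → (18,26,-5)
river: ρ → (-5,24,23)
river: ρ → (23,22,-6)
river: ρ → (-6,26,15)
river: ρ → (15,4,-17)
river: ρ → (-17,30,2)
river: ρ → (2,30,-17)
river: ρ → (-17,4,15)
river: ρ → (15,26,-6)
river: ρ → (-6,22,23)
river: ρ → (23,24,-5)
river: ρ → (-5,26,18)
river: ρ → (18,10,-13)
river: ρ → (-13,16,15)
river: ρ → (15,14,-14)
closes: descent 0, river 18
min |a| on river = 2

2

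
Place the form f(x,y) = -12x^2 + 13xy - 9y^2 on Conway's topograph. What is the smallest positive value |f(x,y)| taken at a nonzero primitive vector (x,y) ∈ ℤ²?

translate: b→11 (≡-13 mod 24), so (12,-13,9)→(12,11,8)
flip: (12,11,8)→(8,-11,12)
translate: b→5 (≡-11 mod 16), so (8,-11,12)→(8,5,9)
reduced (well bottom): (8,5,9) with a≤c, −a<b≤a
well minimum |f| = |-8| = 8 (negative-definite)

8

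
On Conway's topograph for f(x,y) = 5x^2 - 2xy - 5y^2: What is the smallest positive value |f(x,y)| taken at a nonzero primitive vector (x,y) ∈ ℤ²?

descent: ρ → (-5,2,5)  [lands on river]
river: ρ → (5,8,-2)
river: ρ → (-2,8,5)
river: ρ → (5,2,-5)
river: ρ → (-5,8,2)
river: ρ → (2,8,-5)
closes: descent 1, river 6
min |a| on river = 2

2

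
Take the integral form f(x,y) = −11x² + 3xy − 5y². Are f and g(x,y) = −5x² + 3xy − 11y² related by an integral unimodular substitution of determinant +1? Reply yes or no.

D₁ = -211, D₂ = -211
f is negative-definite; reduce −f:
−f: flip: (11,-3,5)→(5,3,11)
−f: reduced (well bottom): (5,3,11) with a≤c, −a<b≤a
flip sign back: reduced form of f is (-5,-3,-11)
g is negative-definite; reduce −g:
−g: reduced (well bottom): (5,-3,11) with a≤c, −a<b≤a
flip sign back: reduced form of g is (-5,3,-11)
reduced forms (-5, -3, -11) vs (-5, 3, -11) ⇒ inequivalent

no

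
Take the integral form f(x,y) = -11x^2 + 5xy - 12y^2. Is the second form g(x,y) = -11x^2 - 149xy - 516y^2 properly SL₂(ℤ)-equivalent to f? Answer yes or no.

D₁ = -503, D₂ = -503
f is negative-definite; reduce −f:
−f: reduced (well bottom): (11,-5,12) with a≤c, −a<b≤a
flip sign back: reduced form of f is (-11,5,-12)
g is negative-definite; reduce −g:
−g: translate: b→-5 (≡149 mod 22), so (11,149,516)→(11,-5,12)
−g: reduced (well bottom): (11,-5,12) with a≤c, −a<b≤a
flip sign back: reduced form of g is (-11,5,-12)
reduced forms (-11, 5, -12) vs (-11, 5, -12) ⇒ equivalent

yes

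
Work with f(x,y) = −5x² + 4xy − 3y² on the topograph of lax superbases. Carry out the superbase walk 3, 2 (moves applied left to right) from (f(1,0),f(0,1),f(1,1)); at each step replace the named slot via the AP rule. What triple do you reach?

start (-5,-3,-4) = (f(1,0),f(0,1),f(1,1))
replace slot 3: 2·((-5)+(-3)) − (-4) = -12 → (-5,-3,-12)
replace slot 2: 2·((-5)+(-12)) − (-3) = -31 → (-5,-31,-12)

-5,-31,-12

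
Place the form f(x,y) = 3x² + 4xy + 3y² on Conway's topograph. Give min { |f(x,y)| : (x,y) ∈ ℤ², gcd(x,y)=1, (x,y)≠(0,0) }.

translate: b→-2 (≡4 mod 6), so (3,4,3)→(3,-2,2)
flip: (3,-2,2)→(2,2,3)
reduced (well bottom): (2,2,3) with a≤c, −a<b≤a
well minimum = a = 2

2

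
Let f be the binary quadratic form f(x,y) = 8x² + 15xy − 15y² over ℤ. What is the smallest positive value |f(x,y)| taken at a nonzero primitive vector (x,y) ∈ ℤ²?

river: ρ → (-15,15,8)
river: ρ → (8,17,-13)
river: ρ → (-13,9,12)
river: ρ → (12,15,-10)
river: ρ → (-10,25,2)
river: ρ → (2,23,-22)
river: ρ → (-22,21,3)
river: ρ → (3,21,-22)
river: ρ → (-22,23,2)
river: ρ → (2,25,-10)
river: ρ → (-10,15,12)
river: ρ → (12,9,-13)
river: ρ → (-13,17,8)
river: ρ → (8,15,-15)
closes: descent 0, river 14
min |a| on river = 2

2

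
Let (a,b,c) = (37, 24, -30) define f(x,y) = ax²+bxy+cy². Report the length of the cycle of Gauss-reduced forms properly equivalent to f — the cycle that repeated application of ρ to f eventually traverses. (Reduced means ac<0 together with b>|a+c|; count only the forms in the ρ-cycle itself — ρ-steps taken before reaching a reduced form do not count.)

D = 5016, ⌊√D⌋ = 70
river: ρ → (-30,36,31)
river: ρ → (31,26,-35)
river: ρ → (-35,44,22)
river: ρ → (22,44,-35)
river: ρ → (-35,26,31)
river: ρ → (31,36,-30)
river: ρ → (-30,24,37)
river: ρ → (37,50,-17)
river: ρ → (-17,52,34)
river: ρ → (34,16,-35)
river: ρ → (-35,54,15)
river: ρ → (15,66,-11)
river: ρ → (-11,66,15)
river: ρ → (15,54,-35)
river: ρ → (-35,16,34)
river: ρ → (34,52,-17)
river: ρ → (-17,50,37)
river: ρ → (37,24,-30)
ρ-cycle length = 18 (tail of 0 descent steps not counted)

18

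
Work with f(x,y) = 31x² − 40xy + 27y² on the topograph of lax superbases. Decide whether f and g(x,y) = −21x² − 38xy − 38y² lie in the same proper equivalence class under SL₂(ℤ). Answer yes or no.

D₁ = -1748, D₂ = -1748
f: translate: b→22 (≡-40 mod 62), so (31,-40,27)→(31,22,18)
f: flip: (31,22,18)→(18,-22,31)
f: translate: b→14 (≡-22 mod 36), so (18,-22,31)→(18,14,27)
f: reduced (well bottom): (18,14,27) with a≤c, −a<b≤a
g is negative-definite; reduce −g:
−g: translate: b→-4 (≡38 mod 42), so (21,38,38)→(21,-4,21)
−g: flip: (21,-4,21)→(21,4,21)
−g: reduced (well bottom): (21,4,21) with a≤c, −a<b≤a
flip sign back: reduced form of g is (-21,-4,-21)
reduced forms (18, 14, 27) vs (-21, -4, -21) ⇒ inequivalent

no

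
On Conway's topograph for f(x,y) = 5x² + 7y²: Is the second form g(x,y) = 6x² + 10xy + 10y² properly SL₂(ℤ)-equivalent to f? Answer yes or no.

D₁ = -140, D₂ = -140
f: reduced (well bottom): (5,0,7) with a≤c, −a<b≤a
g: translate: b→-2 (≡10 mod 12), so (6,10,10)→(6,-2,6)
g: flip: (6,-2,6)→(6,2,6)
g: reduced (well bottom): (6,2,6) with a≤c, −a<b≤a
reduced forms (5, 0, 7) vs (6, 2, 6) ⇒ inequivalent

no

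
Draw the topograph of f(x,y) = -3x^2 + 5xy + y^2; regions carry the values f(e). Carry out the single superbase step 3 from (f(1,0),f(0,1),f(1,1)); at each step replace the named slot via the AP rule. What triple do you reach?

start (-3,1,3) = (f(1,0),f(0,1),f(1,1))
replace slot 3: 2·((-3)+1) − 3 = -7 → (-3,1,-7)

-3,1,-7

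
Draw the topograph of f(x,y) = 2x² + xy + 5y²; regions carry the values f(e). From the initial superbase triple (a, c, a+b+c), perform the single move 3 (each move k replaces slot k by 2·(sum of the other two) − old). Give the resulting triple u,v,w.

start (2,5,8) = (f(1,0),f(0,1),f(1,1))
replace slot 3: 2·(2+5) − 8 = 6 → (2,5,6)

2,5,6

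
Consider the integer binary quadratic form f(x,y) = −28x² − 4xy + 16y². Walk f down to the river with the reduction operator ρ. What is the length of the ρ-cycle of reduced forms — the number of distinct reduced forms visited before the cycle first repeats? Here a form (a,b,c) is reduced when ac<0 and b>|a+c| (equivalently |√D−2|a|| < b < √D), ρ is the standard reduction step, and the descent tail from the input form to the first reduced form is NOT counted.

D = 1808, ⌊√D⌋ = 42
descent: ρ → (16,36,-8)  [lands on river]
river: ρ → (-8,28,32)
river: ρ → (32,36,-4)
river: ρ → (-4,36,32)
river: ρ → (32,28,-8)
river: ρ → (-8,36,16)
river: ρ → (16,28,-16)
river: ρ → (-16,36,8)
river: ρ → (8,28,-32)
river: ρ → (-32,36,4)
river: ρ → (4,36,-32)
river: ρ → (-32,28,8)
river: ρ → (8,36,-16)
river: ρ → (-16,28,16)
ρ-cycle length = 14 (tail of 1 descent step not counted)

14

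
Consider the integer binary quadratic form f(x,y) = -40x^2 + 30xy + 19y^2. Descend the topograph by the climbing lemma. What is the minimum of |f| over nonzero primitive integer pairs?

river: ρ → (19,46,-24)
river: ρ → (-24,50,15)
river: ρ → (15,40,-39)
river: ρ → (-39,38,16)
river: ρ → (16,58,-9)
river: ρ → (-9,50,40)
river: ρ → (40,30,-19)
river: ρ → (-19,46,24)
river: ρ → (24,50,-15)
river: ρ → (-15,40,39)
river: ρ → (39,38,-16)
river: ρ → (-16,58,9)
river: ρ → (9,50,-40)
river: ρ → (-40,30,19)
closes: descent 0, river 14
min |a| on river = 9

9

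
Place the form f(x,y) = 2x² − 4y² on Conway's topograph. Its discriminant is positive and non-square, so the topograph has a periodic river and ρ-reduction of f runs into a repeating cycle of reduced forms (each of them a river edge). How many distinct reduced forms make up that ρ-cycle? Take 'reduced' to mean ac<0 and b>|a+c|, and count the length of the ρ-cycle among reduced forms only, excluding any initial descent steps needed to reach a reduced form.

D = 32, ⌊√D⌋ = 5
descent: ρ → (-4,0,2)
descent: ρ → (2,4,-2)  [lands on river]
river: ρ → (-2,4,2)
ρ-cycle length = 2 (tail of 2 descent steps not counted)

2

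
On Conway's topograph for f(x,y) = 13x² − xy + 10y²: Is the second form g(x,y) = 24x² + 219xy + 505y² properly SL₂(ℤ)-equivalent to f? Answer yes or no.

D₁ = -519, D₂ = -519
f: flip: (13,-1,10)→(10,1,13)
f: reduced (well bottom): (10,1,13) with a≤c, −a<b≤a
g: translate: b→-21 (≡219 mod 48), so (24,219,505)→(24,-21,10)
g: flip: (24,-21,10)→(10,21,24)
g: translate: b→1 (≡21 mod 20), so (10,21,24)→(10,1,13)
g: reduced (well bottom): (10,1,13) with a≤c, −a<b≤a
reduced forms (10, 1, 13) vs (10, 1, 13) ⇒ equivalent

yes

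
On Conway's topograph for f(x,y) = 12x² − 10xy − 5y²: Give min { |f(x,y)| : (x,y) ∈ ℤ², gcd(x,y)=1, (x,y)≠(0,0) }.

descent: ρ → (-5,10,12)  [lands on river]
river: ρ → (12,14,-3)
river: ρ → (-3,16,7)
river: ρ → (7,12,-7)
river: ρ → (-7,16,3)
river: ρ → (3,14,-12)
river: ρ → (-12,10,5)
river: ρ → (5,10,-12)
river: ρ → (-12,14,3)
river: ρ → (3,16,-7)
river: ρ → (-7,12,7)
river: ρ → (7,16,-3)
river: ρ → (-3,14,12)
river: ρ → (12,10,-5)
closes: descent 1, river 14
min |a| on river = 3

3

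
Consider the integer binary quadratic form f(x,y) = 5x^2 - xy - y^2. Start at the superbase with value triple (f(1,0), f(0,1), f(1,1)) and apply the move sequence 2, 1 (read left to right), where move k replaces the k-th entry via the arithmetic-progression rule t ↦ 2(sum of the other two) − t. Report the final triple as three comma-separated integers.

start (5,-1,3) = (f(1,0),f(0,1),f(1,1))
replace slot 2: 2·(5+3) − (-1) = 17 → (5,17,3)
replace slot 1: 2·(17+3) − 5 = 35 → (35,17,3)

35,17,3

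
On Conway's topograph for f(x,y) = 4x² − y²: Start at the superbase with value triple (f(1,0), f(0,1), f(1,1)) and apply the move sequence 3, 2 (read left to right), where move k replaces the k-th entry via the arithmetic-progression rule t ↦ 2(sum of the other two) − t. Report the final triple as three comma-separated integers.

start (4,-1,3) = (f(1,0),f(0,1),f(1,1))
replace slot 3: 2·(4+(-1)) − 3 = 3 → (4,-1,3)
replace slot 2: 2·(4+3) − (-1) = 15 → (4,15,3)

4,15,3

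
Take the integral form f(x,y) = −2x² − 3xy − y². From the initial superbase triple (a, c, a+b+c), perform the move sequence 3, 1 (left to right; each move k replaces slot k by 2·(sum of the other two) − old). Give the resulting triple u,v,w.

start (-2,-1,-6) = (f(1,0),f(0,1),f(1,1))
replace slot 3: 2·((-2)+(-1)) − (-6) = 0 → (-2,-1,0)
replace slot 1: 2·((-1)+0) − (-2) = 0 → (0,-1,0)

0,-1,0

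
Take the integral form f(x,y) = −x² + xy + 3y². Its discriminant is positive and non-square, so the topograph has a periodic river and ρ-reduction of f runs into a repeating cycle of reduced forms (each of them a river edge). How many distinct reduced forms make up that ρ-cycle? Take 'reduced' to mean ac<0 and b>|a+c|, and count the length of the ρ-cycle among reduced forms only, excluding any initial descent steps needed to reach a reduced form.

D = 13, ⌊√D⌋ = 3
descent: ρ → (3,-1,-1)
descent: ρ → (-1,3,1)  [lands on river]
river: ρ → (1,3,-1)
ρ-cycle length = 2 (tail of 2 descent steps not counted)

2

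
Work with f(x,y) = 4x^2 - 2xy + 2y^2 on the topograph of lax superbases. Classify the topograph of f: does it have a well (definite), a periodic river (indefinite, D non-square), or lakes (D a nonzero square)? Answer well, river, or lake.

D = b²−4ac = (-2)² − 4·4·2 = -28
D < 0 ⇒ definite ⇒ every region one sign ⇒ single well

well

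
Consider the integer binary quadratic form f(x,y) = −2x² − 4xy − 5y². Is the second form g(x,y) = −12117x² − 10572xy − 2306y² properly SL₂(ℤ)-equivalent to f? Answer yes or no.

D₁ = -24, D₂ = -24
f is negative-definite; reduce −f:
−f: translate: b→0 (≡4 mod 4), so (2,4,5)→(2,0,3)
−f: reduced (well bottom): (2,0,3) with a≤c, −a<b≤a
flip sign back: reduced form of f is (-2,0,-3)
g is negative-definite; reduce −g:
−g: flip: (12117,10572,2306)→(2306,-10572,12117)
−g: translate: b→-1348 (≡-10572 mod 4612), so (2306,-10572,12117)→(2306,-1348,197)
−g: flip: (2306,-1348,197)→(197,1348,2306)
−g: translate: b→166 (≡1348 mod 394), so (197,1348,2306)→(197,166,35)
−g: flip: (197,166,35)→(35,-166,197)
−g: translate: b→-26 (≡-166 mod 70), so (35,-166,197)→(35,-26,5)
−g: flip: (35,-26,5)→(5,26,35)
−g: translate: b→-4 (≡26 mod 10), so (5,26,35)→(5,-4,2)
−g: flip: (5,-4,2)→(2,4,5)
−g: translate: b→0 (≡4 mod 4), so (2,4,5)→(2,0,3)
−g: reduced (well bottom): (2,0,3) with a≤c, −a<b≤a
flip sign back: reduced form of g is (-2,0,-3)
reduced forms (-2, 0, -3) vs (-2, 0, -3) ⇒ equivalent

yes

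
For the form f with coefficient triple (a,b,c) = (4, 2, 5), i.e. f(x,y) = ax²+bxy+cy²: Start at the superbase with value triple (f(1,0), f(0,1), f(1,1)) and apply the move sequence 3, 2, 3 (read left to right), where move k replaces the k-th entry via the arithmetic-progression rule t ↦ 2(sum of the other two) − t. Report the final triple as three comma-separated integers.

start (4,5,11) = (f(1,0),f(0,1),f(1,1))
replace slot 3: 2·(4+5) − 11 = 7 → (4,5,7)
replace slot 2: 2·(4+7) − 5 = 17 → (4,17,7)
replace slot 3: 2·(4+17) − 7 = 35 → (4,17,35)

4,17,35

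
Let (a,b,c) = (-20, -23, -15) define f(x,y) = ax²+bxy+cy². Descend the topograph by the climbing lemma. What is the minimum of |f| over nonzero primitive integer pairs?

translate: b→-17 (≡23 mod 40), so (20,23,15)→(20,-17,12)
flip: (20,-17,12)→(12,17,20)
translate: b→-7 (≡17 mod 24), so (12,17,20)→(12,-7,15)
reduced (well bottom): (12,-7,15) with a≤c, −a<b≤a
well minimum |f| = |-12| = 12 (negative-definite)

12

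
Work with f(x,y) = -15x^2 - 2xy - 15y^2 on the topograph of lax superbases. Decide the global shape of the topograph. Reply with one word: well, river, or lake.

D = b²−4ac = (-2)² − 4·(-15)·(-15) = -896
D < 0 ⇒ definite ⇒ every region one sign ⇒ single well

well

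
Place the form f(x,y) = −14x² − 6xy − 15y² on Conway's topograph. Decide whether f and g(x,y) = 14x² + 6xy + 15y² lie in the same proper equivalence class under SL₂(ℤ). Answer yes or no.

D₁ = -804, D₂ = -804
f is negative-definite; reduce −f:
−f: reduced (well bottom): (14,6,15) with a≤c, −a<b≤a
flip sign back: reduced form of f is (-14,-6,-15)
g: reduced (well bottom): (14,6,15) with a≤c, −a<b≤a
reduced forms (-14, -6, -15) vs (14, 6, 15) ⇒ inequivalent

no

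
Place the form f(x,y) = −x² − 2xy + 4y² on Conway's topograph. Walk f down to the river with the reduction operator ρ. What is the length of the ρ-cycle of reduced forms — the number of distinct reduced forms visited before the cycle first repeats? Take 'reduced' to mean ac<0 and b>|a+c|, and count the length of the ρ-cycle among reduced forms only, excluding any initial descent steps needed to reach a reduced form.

D = 20, ⌊√D⌋ = 4
descent: ρ → (4,2,-1)
descent: ρ → (-1,4,1)  [lands on river]
river: ρ → (1,4,-1)
ρ-cycle length = 2 (tail of 2 descent steps not counted)

2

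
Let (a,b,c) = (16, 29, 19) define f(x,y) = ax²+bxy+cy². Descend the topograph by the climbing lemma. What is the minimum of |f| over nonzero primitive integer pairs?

translate: b→-3 (≡29 mod 32), so (16,29,19)→(16,-3,6)
flip: (16,-3,6)→(6,3,16)
reduced (well bottom): (6,3,16) with a≤c, −a<b≤a
well minimum = a = 6

6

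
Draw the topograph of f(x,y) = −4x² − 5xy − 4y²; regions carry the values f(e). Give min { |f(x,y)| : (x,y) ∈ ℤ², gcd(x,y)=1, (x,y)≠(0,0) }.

translate: b→-3 (≡5 mod 8), so (4,5,4)→(4,-3,3)
flip: (4,-3,3)→(3,3,4)
reduced (well bottom): (3,3,4) with a≤c, −a<b≤a
well minimum |f| = |-3| = 3 (negative-definite)

3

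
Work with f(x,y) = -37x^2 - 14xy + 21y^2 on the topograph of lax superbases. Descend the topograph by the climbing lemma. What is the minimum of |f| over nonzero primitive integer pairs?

descent: ρ → (21,56,-2)  [lands on river]
river: ρ → (-2,56,21)
river: ρ → (21,28,-30)
river: ρ → (-30,32,19)
river: ρ → (19,44,-18)
river: ρ → (-18,28,35)
river: ρ → (35,42,-11)
river: ρ → (-11,46,27)
river: ρ → (27,8,-30)
river: ρ → (-30,52,5)
river: ρ → (5,48,-50)
river: ρ → (-50,52,3)
river: ρ → (3,56,-14)
river: ρ → (-14,56,3)
river: ρ → (3,52,-50)
river: ρ → (-50,48,5)
river: ρ → (5,52,-30)
river: ρ → (-30,8,27)
river: ρ → (27,46,-11)
river: ρ → (-11,42,35)
river: ρ → (35,28,-18)
river: ρ → (-18,44,19)
river: ρ → (19,32,-30)
river: ρ → (-30,28,21)
closes: descent 1, river 24
min |a| on river = 2

2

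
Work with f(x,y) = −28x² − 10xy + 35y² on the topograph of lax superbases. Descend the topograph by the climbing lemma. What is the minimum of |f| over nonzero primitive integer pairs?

descent: ρ → (35,10,-28)  [lands on river]
river: ρ → (-28,46,17)
river: ρ → (17,56,-13)
river: ρ → (-13,48,33)
river: ρ → (33,18,-28)
river: ρ → (-28,38,23)
river: ρ → (23,54,-12)
river: ρ → (-12,42,47)
river: ρ → (47,52,-7)
river: ρ → (-7,60,15)
river: ρ → (15,60,-7)
river: ρ → (-7,52,47)
river: ρ → (47,42,-12)
river: ρ → (-12,54,23)
river: ρ → (23,38,-28)
river: ρ → (-28,18,33)
river: ρ → (33,48,-13)
river: ρ → (-13,56,17)
river: ρ → (17,46,-28)
river: ρ → (-28,10,35)
river: ρ → (35,60,-3)
river: ρ → (-3,60,35)
closes: descent 1, river 22
min |a| on river = 3

3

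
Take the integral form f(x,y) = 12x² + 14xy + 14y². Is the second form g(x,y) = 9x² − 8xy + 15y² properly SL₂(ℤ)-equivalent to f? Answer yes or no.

D₁ = -476, D₂ = -476
f: translate: b→-10 (≡14 mod 24), so (12,14,14)→(12,-10,12)
f: flip: (12,-10,12)→(12,10,12)
f: reduced (well bottom): (12,10,12) with a≤c, −a<b≤a
g: reduced (well bottom): (9,-8,15) with a≤c, −a<b≤a
reduced forms (12, 10, 12) vs (9, -8, 15) ⇒ inequivalent

no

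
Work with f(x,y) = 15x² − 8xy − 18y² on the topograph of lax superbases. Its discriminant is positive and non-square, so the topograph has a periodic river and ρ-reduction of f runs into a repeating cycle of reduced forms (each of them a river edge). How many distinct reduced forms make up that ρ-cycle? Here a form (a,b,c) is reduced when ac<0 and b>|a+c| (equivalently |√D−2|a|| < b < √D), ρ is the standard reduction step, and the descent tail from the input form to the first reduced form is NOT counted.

D = 1144, ⌊√D⌋ = 33
descent: ρ → (-18,8,15)  [lands on river]
river: ρ → (15,22,-11)
river: ρ → (-11,22,15)
river: ρ → (15,8,-18)
river: ρ → (-18,28,5)
river: ρ → (5,32,-6)
river: ρ → (-6,28,15)
river: ρ → (15,32,-2)
river: ρ → (-2,32,15)
river: ρ → (15,28,-6)
river: ρ → (-6,32,5)
river: ρ → (5,28,-18)
ρ-cycle length = 12 (tail of 1 descent step not counted)

12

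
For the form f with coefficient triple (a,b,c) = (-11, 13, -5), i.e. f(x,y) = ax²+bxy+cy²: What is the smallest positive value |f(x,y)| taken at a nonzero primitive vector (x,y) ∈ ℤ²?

translate: b→9 (≡-13 mod 22), so (11,-13,5)→(11,9,3)
flip: (11,9,3)→(3,-9,11)
translate: b→3 (≡-9 mod 6), so (3,-9,11)→(3,3,5)
reduced (well bottom): (3,3,5) with a≤c, −a<b≤a
well minimum |f| = |-3| = 3 (negative-definite)

3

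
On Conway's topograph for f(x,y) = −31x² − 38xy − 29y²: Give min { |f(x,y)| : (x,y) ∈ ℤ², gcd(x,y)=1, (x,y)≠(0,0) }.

translate: b→-24 (≡38 mod 62), so (31,38,29)→(31,-24,22)
flip: (31,-24,22)→(22,24,31)
translate: b→-20 (≡24 mod 44), so (22,24,31)→(22,-20,29)
reduced (well bottom): (22,-20,29) with a≤c, −a<b≤a
well minimum |f| = |-22| = 22 (negative-definite)

22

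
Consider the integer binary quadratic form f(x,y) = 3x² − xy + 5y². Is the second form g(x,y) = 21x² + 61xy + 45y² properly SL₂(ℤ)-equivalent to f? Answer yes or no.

D₁ = -59, D₂ = -59
f: reduced (well bottom): (3,-1,5) with a≤c, −a<b≤a
g: translate: b→19 (≡61 mod 42), so (21,61,45)→(21,19,5)
g: flip: (21,19,5)→(5,-19,21)
g: translate: b→1 (≡-19 mod 10), so (5,-19,21)→(5,1,3)
g: flip: (5,1,3)→(3,-1,5)
g: reduced (well bottom): (3,-1,5) with a≤c, −a<b≤a
reduced forms (3, -1, 5) vs (3, -1, 5) ⇒ equivalent

yes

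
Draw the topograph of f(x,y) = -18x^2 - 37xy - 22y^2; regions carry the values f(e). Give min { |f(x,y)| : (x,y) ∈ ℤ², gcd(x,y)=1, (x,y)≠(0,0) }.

translate: b→1 (≡37 mod 36), so (18,37,22)→(18,1,3)
flip: (18,1,3)→(3,-1,18)
reduced (well bottom): (3,-1,18) with a≤c, −a<b≤a
well minimum |f| = |-3| = 3 (negative-definite)

3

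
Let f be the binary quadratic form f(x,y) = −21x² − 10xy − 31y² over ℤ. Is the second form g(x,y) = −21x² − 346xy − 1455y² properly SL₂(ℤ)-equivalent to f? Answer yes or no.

D₁ = -2504, D₂ = -2504
f is negative-definite; reduce −f:
−f: reduced (well bottom): (21,10,31) with a≤c, −a<b≤a
flip sign back: reduced form of f is (-21,-10,-31)
g is negative-definite; reduce −g:
−g: translate: b→10 (≡346 mod 42), so (21,346,1455)→(21,10,31)
−g: reduced (well bottom): (21,10,31) with a≤c, −a<b≤a
flip sign back: reduced form of g is (-21,-10,-31)
reduced forms (-21, -10, -31) vs (-21, -10, -31) ⇒ equivalent

yes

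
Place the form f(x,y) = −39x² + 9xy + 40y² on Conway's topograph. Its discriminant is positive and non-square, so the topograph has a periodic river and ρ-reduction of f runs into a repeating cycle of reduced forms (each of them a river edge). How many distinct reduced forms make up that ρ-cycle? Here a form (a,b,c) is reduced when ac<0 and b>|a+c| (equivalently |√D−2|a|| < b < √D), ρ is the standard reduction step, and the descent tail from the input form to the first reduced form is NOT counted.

D = 6321, ⌊√D⌋ = 79
river: ρ → (40,71,-8)
river: ρ → (-8,73,31)
river: ρ → (31,51,-30)
river: ρ → (-30,69,13)
river: ρ → (13,61,-50)
river: ρ → (-50,39,24)
river: ρ → (24,57,-32)
river: ρ → (-32,71,10)
river: ρ → (10,69,-39)
river: ρ → (-39,9,40)
ρ-cycle length = 10 (tail of 0 descent steps not counted)

10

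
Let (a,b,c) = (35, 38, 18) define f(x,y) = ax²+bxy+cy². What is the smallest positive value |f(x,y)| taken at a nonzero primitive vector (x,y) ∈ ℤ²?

translate: b→-32 (≡38 mod 70), so (35,38,18)→(35,-32,15)
flip: (35,-32,15)→(15,32,35)
translate: b→2 (≡32 mod 30), so (15,32,35)→(15,2,18)
reduced (well bottom): (15,2,18) with a≤c, −a<b≤a
well minimum = a = 15

15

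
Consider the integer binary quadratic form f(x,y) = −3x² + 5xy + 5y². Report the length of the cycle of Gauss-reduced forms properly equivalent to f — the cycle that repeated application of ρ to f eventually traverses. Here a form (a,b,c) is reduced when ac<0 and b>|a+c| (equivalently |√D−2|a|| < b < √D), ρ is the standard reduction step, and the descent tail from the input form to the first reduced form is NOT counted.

D = 85, ⌊√D⌋ = 9
river: ρ → (5,5,-3)
river: ρ → (-3,7,3)
river: ρ → (3,5,-5)
river: ρ → (-5,5,3)
river: ρ → (3,7,-3)
river: ρ → (-3,5,5)
ρ-cycle length = 6 (tail of 0 descent steps not counted)

6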